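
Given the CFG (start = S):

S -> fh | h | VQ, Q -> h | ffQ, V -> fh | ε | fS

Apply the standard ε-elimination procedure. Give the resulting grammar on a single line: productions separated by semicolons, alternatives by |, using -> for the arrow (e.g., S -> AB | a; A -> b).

S -> Q | h | VQ | fh; Q -> h | ffQ; V -> fS | fh

Nullable set: {V}.
S -> VQ: V nullable, giving Q | VQ.
Drop V -> ε.
Unchanged (no nullable symbols): S -> fh; S -> h; Q -> ffQ; Q -> h; V -> fS; V -> fh.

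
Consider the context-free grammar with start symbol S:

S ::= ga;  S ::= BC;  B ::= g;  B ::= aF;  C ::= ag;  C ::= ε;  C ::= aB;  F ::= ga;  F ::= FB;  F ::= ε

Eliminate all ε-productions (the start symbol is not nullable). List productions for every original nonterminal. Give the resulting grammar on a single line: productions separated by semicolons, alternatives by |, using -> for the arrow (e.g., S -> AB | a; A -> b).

Nullable set: {C, F}.
S -> BC: C nullable, giving B | BC.
B -> aF: F nullable, giving a | aF.
Drop C -> ε.
Drop F -> ε.
F -> FB: F nullable, giving B | FB.
Unchanged (no nullable symbols): S -> ga; B -> g; C -> aB; C -> ag; F -> ga.

S -> B | BC | ga; B -> a | g | aF; C -> aB | ag; F -> B | FB | ga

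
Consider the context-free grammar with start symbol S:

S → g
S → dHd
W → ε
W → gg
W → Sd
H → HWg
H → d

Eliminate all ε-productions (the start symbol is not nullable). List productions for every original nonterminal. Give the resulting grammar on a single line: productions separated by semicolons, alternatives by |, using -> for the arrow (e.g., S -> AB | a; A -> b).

S -> g | dHd; H -> d | Hg | HWg; W -> Sd | gg

Nullable set: {W}.
H -> HWg: W nullable, giving HWg | Hg.
Drop W -> ε.
Unchanged (no nullable symbols): S -> dHd; S -> g; H -> d; W -> Sd; W -> gg.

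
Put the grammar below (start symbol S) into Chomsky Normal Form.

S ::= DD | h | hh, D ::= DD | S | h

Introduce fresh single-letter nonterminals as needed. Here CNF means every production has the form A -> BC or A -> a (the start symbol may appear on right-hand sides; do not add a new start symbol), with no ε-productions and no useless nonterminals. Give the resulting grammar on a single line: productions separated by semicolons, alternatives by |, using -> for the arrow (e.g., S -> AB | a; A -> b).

S -> h | AA | DD; A -> h; D -> h | AA | DD

No ε-productions.
After unit-elimination: S -> h | DD | hh; D -> h | DD | hh.
TERM: introduce A -> h and substitute in every rule of length ≥2.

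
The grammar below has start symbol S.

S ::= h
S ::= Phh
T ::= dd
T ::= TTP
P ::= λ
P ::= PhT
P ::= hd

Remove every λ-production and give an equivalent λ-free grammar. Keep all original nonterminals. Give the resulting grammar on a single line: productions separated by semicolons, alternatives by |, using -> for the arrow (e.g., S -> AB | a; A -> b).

S -> h | hh | Phh; P -> hT | hd | PhT; T -> TT | dd | TTP

Nullable set: {P}.
S -> Phh: P nullable, giving Phh | hh.
Drop P -> λ.
P -> PhT: P nullable, giving PhT | hT.
T -> TTP: P nullable, giving TT | TTP.
Unchanged (no nullable symbols): S -> h; P -> hd; T -> dd.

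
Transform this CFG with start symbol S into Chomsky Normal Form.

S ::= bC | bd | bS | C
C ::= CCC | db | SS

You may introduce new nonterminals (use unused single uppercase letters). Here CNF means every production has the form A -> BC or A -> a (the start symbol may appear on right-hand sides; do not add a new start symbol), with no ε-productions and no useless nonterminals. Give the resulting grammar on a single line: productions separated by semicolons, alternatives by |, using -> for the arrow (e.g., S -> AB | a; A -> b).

No ε-productions.
After unit-elimination: S -> SS | bC | bS | bd | db | CCC; C -> SS | db | CCC.
TERM: introduce B -> b, A -> d and substitute in every rule of length ≥2.
BIN: C -> CCC becomes C -> CD, D -> CC; S -> CCC becomes S -> CE, E -> CC.

S -> AB | BA | BC | BS | CE | SS; A -> d; B -> b; C -> AB | CD | SS; D -> CC; E -> CC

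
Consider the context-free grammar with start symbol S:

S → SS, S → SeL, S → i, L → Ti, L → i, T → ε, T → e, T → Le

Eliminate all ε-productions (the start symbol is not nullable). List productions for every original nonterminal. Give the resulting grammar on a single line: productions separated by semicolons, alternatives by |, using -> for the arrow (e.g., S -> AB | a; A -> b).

S -> i | SS | SeL; L -> i | Ti; T -> e | Le

Nullable set: {T}.
L -> Ti: T nullable, giving Ti | i.
Drop T -> ε.
Unchanged (no nullable symbols): S -> SS; S -> SeL; S -> i; L -> i; T -> Le; T -> e.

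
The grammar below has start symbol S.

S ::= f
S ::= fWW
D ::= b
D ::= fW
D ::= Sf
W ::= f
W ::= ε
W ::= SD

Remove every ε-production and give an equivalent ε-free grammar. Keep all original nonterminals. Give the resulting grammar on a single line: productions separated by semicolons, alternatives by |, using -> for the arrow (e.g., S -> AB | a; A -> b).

S -> f | fW | fWW; D -> b | f | Sf | fW; W -> f | SD

Nullable set: {W}.
S -> fWW: W, W nullable, giving f | fW | fWW.
D -> fW: W nullable, giving f | fW.
Drop W -> ε.
Unchanged (no nullable symbols): S -> f; D -> Sf; D -> b; W -> SD; W -> f.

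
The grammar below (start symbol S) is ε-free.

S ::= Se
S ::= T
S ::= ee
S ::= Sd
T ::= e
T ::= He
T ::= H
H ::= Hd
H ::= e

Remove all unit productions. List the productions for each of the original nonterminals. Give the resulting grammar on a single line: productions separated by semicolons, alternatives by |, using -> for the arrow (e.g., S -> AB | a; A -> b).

S -> e | Hd | He | Sd | Se | ee; H -> e | Hd; T -> e | Hd | He

Unit productions: S->T, T->H.
Unit pairs (A ⇒* B via units): (S,H), (S,T), (T,H).
S: inherits non-unit rules of {H, S, T} → Hd | He | Sd | Se | e | ee.
H: inherits non-unit rules of {H} → Hd | e.
T: inherits non-unit rules of {H, T} → Hd | He | e.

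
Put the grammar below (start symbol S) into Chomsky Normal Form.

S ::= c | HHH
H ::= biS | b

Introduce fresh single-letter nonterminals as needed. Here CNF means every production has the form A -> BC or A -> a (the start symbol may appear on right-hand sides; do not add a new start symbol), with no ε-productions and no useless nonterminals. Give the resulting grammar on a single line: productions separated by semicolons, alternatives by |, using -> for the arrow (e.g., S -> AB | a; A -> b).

No ε-productions.
No unit productions to eliminate.
TERM: introduce A -> b, B -> i and substitute in every rule of length ≥2.
BIN: H -> ABS becomes H -> AC, C -> BS; S -> HHH becomes S -> HD, D -> HH.

S -> c | HD; A -> b; B -> i; C -> BS; D -> HH; H -> b | AC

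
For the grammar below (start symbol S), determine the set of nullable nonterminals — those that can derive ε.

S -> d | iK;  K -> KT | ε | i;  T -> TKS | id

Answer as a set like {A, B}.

{K}

Directly nullable (have an ε-rule): {K}.
Not nullable: S, T — each has a terminal in every rule's right-hand side or depends on a non-nullable symbol.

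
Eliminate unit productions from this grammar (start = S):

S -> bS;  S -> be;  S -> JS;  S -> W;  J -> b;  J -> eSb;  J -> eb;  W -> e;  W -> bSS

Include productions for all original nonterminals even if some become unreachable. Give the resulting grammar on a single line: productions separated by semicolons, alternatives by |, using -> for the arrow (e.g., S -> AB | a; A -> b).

Unit productions: S->W.
Unit pairs (A ⇒* B via units): (S,W).
S: inherits non-unit rules of {S, W} → JS | bS | bSS | be | e.
J: inherits non-unit rules of {J} → b | eSb | eb.
W: inherits non-unit rules of {W} → bSS | e.

S -> e | JS | bS | be | bSS; J -> b | eb | eSb; W -> e | bSS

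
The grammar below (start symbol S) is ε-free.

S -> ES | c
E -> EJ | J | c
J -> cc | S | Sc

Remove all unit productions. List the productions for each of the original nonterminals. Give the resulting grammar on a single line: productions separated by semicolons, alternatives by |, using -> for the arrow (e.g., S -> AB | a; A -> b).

S -> c | ES; E -> c | EJ | ES | Sc | cc; J -> c | ES | Sc | cc

Unit productions: E->J, J->S.
Unit pairs (A ⇒* B via units): (E,J), (E,S), (J,S).
S: inherits non-unit rules of {S} → ES | c.
E: inherits non-unit rules of {E, J, S} → EJ | ES | Sc | c | cc.
J: inherits non-unit rules of {J, S} → ES | Sc | c | cc.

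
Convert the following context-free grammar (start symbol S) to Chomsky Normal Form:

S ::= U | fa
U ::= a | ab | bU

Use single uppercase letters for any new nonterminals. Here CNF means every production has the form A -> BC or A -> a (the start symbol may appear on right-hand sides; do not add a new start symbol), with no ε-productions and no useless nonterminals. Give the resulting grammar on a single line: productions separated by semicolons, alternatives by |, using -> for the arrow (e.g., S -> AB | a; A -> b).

S -> a | AB | BU | CA; A -> a; B -> b; C -> f; U -> a | AB | BU

No ε-productions.
After unit-elimination: S -> a | ab | bU | fa; U -> a | ab | bU.
TERM: introduce A -> a, B -> b, C -> f and substitute in every rule of length ≥2.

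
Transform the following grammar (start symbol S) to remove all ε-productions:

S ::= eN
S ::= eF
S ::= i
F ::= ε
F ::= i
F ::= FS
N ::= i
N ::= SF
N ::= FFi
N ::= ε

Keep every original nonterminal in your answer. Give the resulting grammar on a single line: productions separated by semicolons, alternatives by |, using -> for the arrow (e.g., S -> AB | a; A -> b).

Nullable set: {F, N}.
S -> eF: F nullable, giving e | eF.
S -> eN: N nullable, giving e | eN.
Drop F -> ε.
F -> FS: F nullable, giving FS | S.
Drop N -> ε.
N -> FFi: F, F nullable, giving FFi | Fi | i.
N -> SF: F nullable, giving S | SF.
Unchanged (no nullable symbols): S -> i; F -> i; N -> i.

S -> e | i | eF | eN; F -> S | i | FS; N -> S | i | Fi | SF | FFi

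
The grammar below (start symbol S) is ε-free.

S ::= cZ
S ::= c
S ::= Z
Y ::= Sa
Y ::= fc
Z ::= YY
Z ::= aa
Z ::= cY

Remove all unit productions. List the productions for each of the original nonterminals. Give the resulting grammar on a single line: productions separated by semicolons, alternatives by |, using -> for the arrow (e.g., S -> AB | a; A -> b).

S -> c | YY | aa | cY | cZ; Y -> Sa | fc; Z -> YY | aa | cY

Unit productions: S->Z.
Unit pairs (A ⇒* B via units): (S,Z).
S: inherits non-unit rules of {S, Z} → YY | aa | c | cY | cZ.
Y: inherits non-unit rules of {Y} → Sa | fc.
Z: inherits non-unit rules of {Z} → YY | aa | cY.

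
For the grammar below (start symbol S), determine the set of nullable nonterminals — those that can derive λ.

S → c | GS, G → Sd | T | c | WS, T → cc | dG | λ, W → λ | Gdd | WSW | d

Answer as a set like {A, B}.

Directly nullable (have an ε-rule): {T, W}.
G is nullable via G -> T (every symbol on the right is already known nullable).
Not nullable: S — each has a terminal in every rule's right-hand side or depends on a non-nullable symbol.

{G, T, W}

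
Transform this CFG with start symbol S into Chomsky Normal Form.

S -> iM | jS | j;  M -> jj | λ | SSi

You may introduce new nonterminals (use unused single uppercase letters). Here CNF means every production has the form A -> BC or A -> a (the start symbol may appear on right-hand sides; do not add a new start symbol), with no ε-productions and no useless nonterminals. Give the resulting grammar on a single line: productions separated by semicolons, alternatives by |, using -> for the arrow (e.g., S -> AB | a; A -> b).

Nullable: {M}; after ε-elimination: S -> i | j | iM | jS; M -> jj | SSi.
No unit productions to eliminate.
TERM: introduce A -> i, B -> j and substitute in every rule of length ≥2.
BIN: M -> SSA becomes M -> SC, C -> SA.

S -> i | j | AM | BS; A -> i; B -> j; C -> SA; M -> BB | SC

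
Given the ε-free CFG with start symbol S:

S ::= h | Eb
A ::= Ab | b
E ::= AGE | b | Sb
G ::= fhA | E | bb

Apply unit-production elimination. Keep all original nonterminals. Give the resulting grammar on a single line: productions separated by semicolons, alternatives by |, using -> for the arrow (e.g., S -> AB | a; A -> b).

S -> h | Eb; A -> b | Ab; E -> b | Sb | AGE; G -> b | Sb | bb | AGE | fhA

Unit productions: G->E.
Unit pairs (A ⇒* B via units): (G,E).
S: inherits non-unit rules of {S} → Eb | h.
A: inherits non-unit rules of {A} → Ab | b.
E: inherits non-unit rules of {E} → AGE | Sb | b.
G: inherits non-unit rules of {E, G} → AGE | Sb | b | bb | fhA.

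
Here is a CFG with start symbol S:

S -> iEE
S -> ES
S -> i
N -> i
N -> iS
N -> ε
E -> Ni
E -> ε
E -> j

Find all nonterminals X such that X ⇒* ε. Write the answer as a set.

Directly nullable (have an ε-rule): {E, N}.
Not nullable: S — each has a terminal in every rule's right-hand side or depends on a non-nullable symbol.

{E, N}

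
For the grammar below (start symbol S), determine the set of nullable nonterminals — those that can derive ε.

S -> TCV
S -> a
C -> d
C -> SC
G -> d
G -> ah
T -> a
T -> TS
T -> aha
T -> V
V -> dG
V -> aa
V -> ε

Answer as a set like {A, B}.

Directly nullable (have an ε-rule): {V}.
T is nullable via T -> V (every symbol on the right is already known nullable).
Not nullable: C, G, S — each has a terminal in every rule's right-hand side or depends on a non-nullable symbol.

{T, V}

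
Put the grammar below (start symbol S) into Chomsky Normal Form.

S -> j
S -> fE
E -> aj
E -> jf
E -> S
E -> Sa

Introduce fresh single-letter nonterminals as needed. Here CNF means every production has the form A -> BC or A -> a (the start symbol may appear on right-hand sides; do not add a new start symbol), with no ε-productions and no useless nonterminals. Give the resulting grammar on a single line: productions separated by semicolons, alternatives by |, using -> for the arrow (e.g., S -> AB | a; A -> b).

S -> j | CE; A -> a; B -> j; C -> f; E -> j | AB | BC | CE | SA

No ε-productions.
After unit-elimination: S -> j | fE; E -> j | Sa | aj | fE | jf.
TERM: introduce A -> a, C -> f, B -> j and substitute in every rule of length ≥2.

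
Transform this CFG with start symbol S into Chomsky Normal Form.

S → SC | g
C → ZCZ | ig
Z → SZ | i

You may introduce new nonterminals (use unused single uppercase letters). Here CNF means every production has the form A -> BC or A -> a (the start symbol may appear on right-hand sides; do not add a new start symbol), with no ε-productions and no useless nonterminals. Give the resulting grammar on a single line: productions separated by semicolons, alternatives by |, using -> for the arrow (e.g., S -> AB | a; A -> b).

S -> g | SC; A -> i; B -> g; C -> AB | ZD; D -> CZ; Z -> i | SZ

No ε-productions.
No unit productions to eliminate.
TERM: introduce B -> g, A -> i and substitute in every rule of length ≥2.
BIN: C -> ZCZ becomes C -> ZD, D -> CZ.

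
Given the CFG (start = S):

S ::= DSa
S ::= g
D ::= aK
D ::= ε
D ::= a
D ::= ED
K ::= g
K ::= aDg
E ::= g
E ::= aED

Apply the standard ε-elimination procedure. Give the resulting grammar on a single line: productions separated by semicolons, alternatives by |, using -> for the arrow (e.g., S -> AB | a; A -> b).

Nullable set: {D}.
S -> DSa: D nullable, giving DSa | Sa.
Drop D -> ε.
D -> ED: D nullable, giving E | ED.
E -> aED: D nullable, giving aE | aED.
K -> aDg: D nullable, giving aDg | ag.
Unchanged (no nullable symbols): S -> g; D -> a; D -> aK; E -> g; K -> g.

S -> g | Sa | DSa; D -> E | a | ED | aK; E -> g | aE | aED; K -> g | ag | aDg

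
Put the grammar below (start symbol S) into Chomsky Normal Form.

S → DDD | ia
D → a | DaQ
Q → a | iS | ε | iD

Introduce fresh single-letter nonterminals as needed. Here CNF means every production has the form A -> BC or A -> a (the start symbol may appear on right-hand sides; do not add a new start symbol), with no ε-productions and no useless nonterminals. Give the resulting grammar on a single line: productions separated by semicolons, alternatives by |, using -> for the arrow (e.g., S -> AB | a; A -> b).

Nullable: {Q}; after ε-elimination: S -> ia | DDD; D -> a | Da | DaQ; Q -> a | iD | iS.
No unit productions to eliminate.
TERM: introduce A -> a, B -> i and substitute in every rule of length ≥2.
BIN: D -> DAQ becomes D -> DC, C -> AQ; S -> DDD becomes S -> DE, E -> DD.

S -> BA | DE; A -> a; B -> i; C -> AQ; D -> a | DA | DC; E -> DD; Q -> a | BD | BS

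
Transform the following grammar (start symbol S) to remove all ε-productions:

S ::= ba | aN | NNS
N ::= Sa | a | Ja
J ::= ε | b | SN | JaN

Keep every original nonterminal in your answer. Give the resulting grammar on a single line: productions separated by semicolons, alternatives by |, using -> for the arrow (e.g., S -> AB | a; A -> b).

Nullable set: {J}.
Drop J -> ε.
J -> JaN: J nullable, giving JaN | aN.
N -> Ja: J nullable, giving Ja | a.
Unchanged (no nullable symbols): S -> NNS; S -> aN; S -> ba; J -> SN; J -> b; N -> Sa; N -> a.

S -> aN | ba | NNS; J -> b | SN | aN | JaN; N -> a | Ja | Sa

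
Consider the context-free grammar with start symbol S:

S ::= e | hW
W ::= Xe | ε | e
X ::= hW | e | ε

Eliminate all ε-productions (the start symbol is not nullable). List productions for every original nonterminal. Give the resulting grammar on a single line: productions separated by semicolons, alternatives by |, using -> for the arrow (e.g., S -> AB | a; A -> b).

S -> e | h | hW; W -> e | Xe; X -> e | h | hW

Nullable set: {W, X}.
S -> hW: W nullable, giving h | hW.
Drop W -> ε.
W -> Xe: X nullable, giving Xe | e.
Drop X -> ε.
X -> hW: W nullable, giving h | hW.
Unchanged (no nullable symbols): S -> e; W -> e; X -> e.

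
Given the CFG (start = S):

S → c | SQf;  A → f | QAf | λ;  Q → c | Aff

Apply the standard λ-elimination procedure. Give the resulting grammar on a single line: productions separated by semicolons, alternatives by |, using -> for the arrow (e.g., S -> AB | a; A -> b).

Nullable set: {A}.
Drop A -> λ.
A -> QAf: A nullable, giving QAf | Qf.
Q -> Aff: A nullable, giving Aff | ff.
Unchanged (no nullable symbols): S -> SQf; S -> c; A -> f; Q -> c.

S -> c | SQf; A -> f | Qf | QAf; Q -> c | ff | Aff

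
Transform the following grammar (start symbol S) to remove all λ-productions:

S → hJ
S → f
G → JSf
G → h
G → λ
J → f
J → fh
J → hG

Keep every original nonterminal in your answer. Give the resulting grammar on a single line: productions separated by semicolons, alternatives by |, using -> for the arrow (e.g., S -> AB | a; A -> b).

Nullable set: {G}.
Drop G -> λ.
J -> hG: G nullable, giving h | hG.
Unchanged (no nullable symbols): S -> f; S -> hJ; G -> JSf; G -> h; J -> f; J -> fh.

S -> f | hJ; G -> h | JSf; J -> f | h | fh | hG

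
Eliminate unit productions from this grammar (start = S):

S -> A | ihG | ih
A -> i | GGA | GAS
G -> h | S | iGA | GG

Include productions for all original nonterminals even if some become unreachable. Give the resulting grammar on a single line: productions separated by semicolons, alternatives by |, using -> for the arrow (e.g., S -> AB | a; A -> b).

S -> i | ih | GAS | GGA | ihG; A -> i | GAS | GGA; G -> h | i | GG | ih | GAS | GGA | iGA | ihG

Unit productions: G->S, S->A.
Unit pairs (A ⇒* B via units): (G,A), (G,S), (S,A).
S: inherits non-unit rules of {A, S} → GAS | GGA | i | ih | ihG.
A: inherits non-unit rules of {A} → GAS | GGA | i.
G: inherits non-unit rules of {A, G, S} → GAS | GG | GGA | h | i | iGA | ih | ihG.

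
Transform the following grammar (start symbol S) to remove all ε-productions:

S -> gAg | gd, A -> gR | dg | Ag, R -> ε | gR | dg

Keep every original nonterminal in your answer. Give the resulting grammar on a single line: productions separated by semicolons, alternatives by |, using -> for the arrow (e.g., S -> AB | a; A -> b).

S -> gd | gAg; A -> g | Ag | dg | gR; R -> g | dg | gR

Nullable set: {R}.
A -> gR: R nullable, giving g | gR.
Drop R -> ε.
R -> gR: R nullable, giving g | gR.
Unchanged (no nullable symbols): S -> gAg; S -> gd; A -> Ag; A -> dg; R -> dg.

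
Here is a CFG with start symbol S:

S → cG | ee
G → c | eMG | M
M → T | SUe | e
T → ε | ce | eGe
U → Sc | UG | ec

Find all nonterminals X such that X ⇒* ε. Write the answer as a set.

{G, M, T}

Directly nullable (have an ε-rule): {T}.
M is nullable via M -> T (every symbol on the right is already known nullable).
G is nullable via G -> M (every symbol on the right is already known nullable).
Not nullable: S, U — each has a terminal in every rule's right-hand side or depends on a non-nullable symbol.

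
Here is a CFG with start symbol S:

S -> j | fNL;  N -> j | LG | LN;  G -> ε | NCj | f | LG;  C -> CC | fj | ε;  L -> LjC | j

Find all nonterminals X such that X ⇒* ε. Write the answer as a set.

Directly nullable (have an ε-rule): {C, G}.
Not nullable: L, N, S — each has a terminal in every rule's right-hand side or depends on a non-nullable symbol.

{C, G}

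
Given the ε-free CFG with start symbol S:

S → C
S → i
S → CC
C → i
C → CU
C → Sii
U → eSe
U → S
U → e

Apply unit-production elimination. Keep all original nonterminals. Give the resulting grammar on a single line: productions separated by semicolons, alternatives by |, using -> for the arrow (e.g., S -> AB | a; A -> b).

S -> i | CC | CU | Sii; C -> i | CU | Sii; U -> e | i | CC | CU | Sii | eSe

Unit productions: S->C, U->S.
Unit pairs (A ⇒* B via units): (S,C), (U,C), (U,S).
S: inherits non-unit rules of {C, S} → CC | CU | Sii | i.
C: inherits non-unit rules of {C} → CU | Sii | i.
U: inherits non-unit rules of {C, S, U} → CC | CU | Sii | e | eSe | i.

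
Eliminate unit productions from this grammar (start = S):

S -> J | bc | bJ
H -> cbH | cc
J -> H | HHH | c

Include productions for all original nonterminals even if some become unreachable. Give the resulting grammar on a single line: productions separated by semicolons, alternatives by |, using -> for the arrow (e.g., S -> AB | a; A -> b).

S -> c | bJ | bc | cc | HHH | cbH; H -> cc | cbH; J -> c | cc | HHH | cbH

Unit productions: J->H, S->J.
Unit pairs (A ⇒* B via units): (J,H), (S,H), (S,J).
S: inherits non-unit rules of {H, J, S} → HHH | bJ | bc | c | cbH | cc.
H: inherits non-unit rules of {H} → cbH | cc.
J: inherits non-unit rules of {H, J} → HHH | c | cbH | cc.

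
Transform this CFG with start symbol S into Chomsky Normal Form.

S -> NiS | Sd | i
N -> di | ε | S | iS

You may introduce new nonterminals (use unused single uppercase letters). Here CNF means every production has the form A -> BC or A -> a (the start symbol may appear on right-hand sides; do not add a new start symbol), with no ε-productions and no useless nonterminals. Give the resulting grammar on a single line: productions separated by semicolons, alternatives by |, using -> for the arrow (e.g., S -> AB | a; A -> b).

Nullable: {N}; after ε-elimination: S -> i | Sd | iS | NiS; N -> S | di | iS.
After unit-elimination: S -> i | Sd | iS | NiS; N -> i | Sd | di | iS | NiS.
TERM: introduce B -> d, A -> i and substitute in every rule of length ≥2.
BIN: N -> NAS becomes N -> NC, C -> AS; S -> NAS becomes S -> ND, D -> AS.

S -> i | AS | ND | SB; A -> i; B -> d; C -> AS; D -> AS; N -> i | AS | BA | NC | SB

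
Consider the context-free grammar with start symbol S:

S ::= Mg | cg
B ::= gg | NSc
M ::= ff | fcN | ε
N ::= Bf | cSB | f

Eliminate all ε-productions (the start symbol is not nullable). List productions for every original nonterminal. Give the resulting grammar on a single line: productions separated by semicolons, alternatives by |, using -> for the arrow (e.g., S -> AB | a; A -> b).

Nullable set: {M}.
S -> Mg: M nullable, giving Mg | g.
Drop M -> ε.
Unchanged (no nullable symbols): S -> cg; B -> NSc; B -> gg; M -> fcN; M -> ff; N -> Bf; N -> cSB; N -> f.

S -> g | Mg | cg; B -> gg | NSc; M -> ff | fcN; N -> f | Bf | cSB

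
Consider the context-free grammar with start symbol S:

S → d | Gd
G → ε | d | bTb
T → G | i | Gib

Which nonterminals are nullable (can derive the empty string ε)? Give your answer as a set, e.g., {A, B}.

Directly nullable (have an ε-rule): {G}.
T is nullable via T -> G (every symbol on the right is already known nullable).
Not nullable: S — each has a terminal in every rule's right-hand side or depends on a non-nullable symbol.

{G, T}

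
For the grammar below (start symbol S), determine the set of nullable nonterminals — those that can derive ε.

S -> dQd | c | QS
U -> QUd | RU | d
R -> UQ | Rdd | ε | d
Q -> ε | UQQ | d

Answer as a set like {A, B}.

Directly nullable (have an ε-rule): {Q, R}.
Not nullable: S, U — each has a terminal in every rule's right-hand side or depends on a non-nullable symbol.

{Q, R}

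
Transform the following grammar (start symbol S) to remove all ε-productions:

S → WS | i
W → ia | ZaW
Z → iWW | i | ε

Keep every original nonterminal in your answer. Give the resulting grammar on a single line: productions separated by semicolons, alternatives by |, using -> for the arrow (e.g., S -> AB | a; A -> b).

S -> i | WS; W -> aW | ia | ZaW; Z -> i | iWW

Nullable set: {Z}.
W -> ZaW: Z nullable, giving ZaW | aW.
Drop Z -> ε.
Unchanged (no nullable symbols): S -> WS; S -> i; W -> ia; Z -> i; Z -> iWW.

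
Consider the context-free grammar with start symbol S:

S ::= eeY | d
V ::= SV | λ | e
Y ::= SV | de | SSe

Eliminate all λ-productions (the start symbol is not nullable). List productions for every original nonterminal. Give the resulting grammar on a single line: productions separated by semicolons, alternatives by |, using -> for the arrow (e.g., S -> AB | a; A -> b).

Nullable set: {V}.
Drop V -> λ.
V -> SV: V nullable, giving S | SV.
Y -> SV: V nullable, giving S | SV.
Unchanged (no nullable symbols): S -> d; S -> eeY; V -> e; Y -> SSe; Y -> de.

S -> d | eeY; V -> S | e | SV; Y -> S | SV | de | SSe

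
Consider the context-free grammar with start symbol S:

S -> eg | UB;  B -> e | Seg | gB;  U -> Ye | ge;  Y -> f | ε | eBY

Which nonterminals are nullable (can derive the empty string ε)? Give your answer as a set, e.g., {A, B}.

Directly nullable (have an ε-rule): {Y}.
Not nullable: B, S, U — each has a terminal in every rule's right-hand side or depends on a non-nullable symbol.

{Y}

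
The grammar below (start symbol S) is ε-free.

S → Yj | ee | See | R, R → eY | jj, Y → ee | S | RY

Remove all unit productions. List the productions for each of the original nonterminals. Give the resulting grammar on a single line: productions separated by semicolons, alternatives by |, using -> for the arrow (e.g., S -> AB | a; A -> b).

S -> Yj | eY | ee | jj | See; R -> eY | jj; Y -> RY | Yj | eY | ee | jj | See

Unit productions: S->R, Y->S.
Unit pairs (A ⇒* B via units): (S,R), (Y,R), (Y,S).
S: inherits non-unit rules of {R, S} → See | Yj | eY | ee | jj.
R: inherits non-unit rules of {R} → eY | jj.
Y: inherits non-unit rules of {R, S, Y} → RY | See | Yj | eY | ee | jj.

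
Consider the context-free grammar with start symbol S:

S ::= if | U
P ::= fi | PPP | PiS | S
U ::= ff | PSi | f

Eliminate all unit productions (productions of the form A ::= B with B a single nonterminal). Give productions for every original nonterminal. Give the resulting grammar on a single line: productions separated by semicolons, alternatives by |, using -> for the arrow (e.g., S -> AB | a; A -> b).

S -> f | ff | if | PSi; P -> f | ff | fi | if | PPP | PSi | PiS; U -> f | ff | PSi

Unit productions: P->S, S->U.
Unit pairs (A ⇒* B via units): (P,S), (P,U), (S,U).
S: inherits non-unit rules of {S, U} → PSi | f | ff | if.
P: inherits non-unit rules of {P, S, U} → PPP | PSi | PiS | f | ff | fi | if.
U: inherits non-unit rules of {U} → PSi | f | ff.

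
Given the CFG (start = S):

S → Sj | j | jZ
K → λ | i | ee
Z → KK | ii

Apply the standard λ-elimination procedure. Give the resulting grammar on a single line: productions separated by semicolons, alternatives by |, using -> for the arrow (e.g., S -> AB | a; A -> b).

S -> j | Sj | jZ; K -> i | ee; Z -> K | KK | ii

Nullable set: {K, Z}.
S -> jZ: Z nullable, giving j | jZ.
Drop K -> λ.
Z -> KK: K, K nullable, giving K | KK.
Unchanged (no nullable symbols): S -> Sj; S -> j; K -> ee; K -> i; Z -> ii.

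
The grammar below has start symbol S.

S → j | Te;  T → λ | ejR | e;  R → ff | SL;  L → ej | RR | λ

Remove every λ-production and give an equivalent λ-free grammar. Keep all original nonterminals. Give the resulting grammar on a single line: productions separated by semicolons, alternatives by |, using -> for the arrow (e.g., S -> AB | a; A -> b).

Nullable set: {L, T}.
S -> Te: T nullable, giving Te | e.
Drop L -> λ.
R -> SL: L nullable, giving S | SL.
Drop T -> λ.
Unchanged (no nullable symbols): S -> j; L -> RR; L -> ej; R -> ff; T -> e; T -> ejR.

S -> e | j | Te; L -> RR | ej; R -> S | SL | ff; T -> e | ejR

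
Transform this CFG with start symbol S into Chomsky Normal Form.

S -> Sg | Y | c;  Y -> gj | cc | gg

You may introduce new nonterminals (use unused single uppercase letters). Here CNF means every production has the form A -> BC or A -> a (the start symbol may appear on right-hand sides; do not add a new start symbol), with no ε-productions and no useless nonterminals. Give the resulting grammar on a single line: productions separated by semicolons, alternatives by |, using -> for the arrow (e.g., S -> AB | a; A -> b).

S -> c | AA | AC | BB | SA; A -> g; B -> c; C -> j

No ε-productions.
After unit-elimination: S -> c | Sg | cc | gg | gj; Y -> cc | gg | gj.
TERM: introduce B -> c, A -> g, C -> j and substitute in every rule of length ≥2.
Drop unreachable/unproductive: Y.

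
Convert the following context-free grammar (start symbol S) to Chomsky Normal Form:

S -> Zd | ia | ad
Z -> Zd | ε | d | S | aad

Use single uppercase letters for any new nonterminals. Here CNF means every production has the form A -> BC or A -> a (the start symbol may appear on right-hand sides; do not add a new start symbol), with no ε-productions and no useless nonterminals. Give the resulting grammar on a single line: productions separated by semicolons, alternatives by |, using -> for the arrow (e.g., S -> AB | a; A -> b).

S -> d | BA | CB | ZA; A -> d; B -> a; C -> i; D -> BA; Z -> d | BA | BD | CB | ZA

Nullable: {Z}; after ε-elimination: S -> d | Zd | ad | ia; Z -> S | d | Zd | aad.
After unit-elimination: S -> d | Zd | ad | ia; Z -> d | Zd | ad | ia | aad.
TERM: introduce B -> a, A -> d, C -> i and substitute in every rule of length ≥2.
BIN: Z -> BBA becomes Z -> BD, D -> BA.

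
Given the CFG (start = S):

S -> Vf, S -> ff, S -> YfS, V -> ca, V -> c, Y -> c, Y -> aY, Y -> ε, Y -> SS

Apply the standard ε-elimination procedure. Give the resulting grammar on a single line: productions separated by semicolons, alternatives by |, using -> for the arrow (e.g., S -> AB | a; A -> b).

S -> Vf | fS | ff | YfS; V -> c | ca; Y -> a | c | SS | aY

Nullable set: {Y}.
S -> YfS: Y nullable, giving YfS | fS.
Drop Y -> ε.
Y -> aY: Y nullable, giving a | aY.
Unchanged (no nullable symbols): S -> Vf; S -> ff; V -> c; V -> ca; Y -> SS; Y -> c.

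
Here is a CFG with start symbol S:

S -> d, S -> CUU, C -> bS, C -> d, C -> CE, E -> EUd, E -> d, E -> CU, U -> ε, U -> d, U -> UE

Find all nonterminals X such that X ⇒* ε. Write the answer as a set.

Directly nullable (have an ε-rule): {U}.
Not nullable: C, E, S — each has a terminal in every rule's right-hand side or depends on a non-nullable symbol.

{U}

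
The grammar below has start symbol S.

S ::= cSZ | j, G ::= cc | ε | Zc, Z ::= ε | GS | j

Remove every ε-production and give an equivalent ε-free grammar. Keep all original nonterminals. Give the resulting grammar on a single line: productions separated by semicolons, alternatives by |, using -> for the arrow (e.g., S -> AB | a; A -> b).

S -> j | cS | cSZ; G -> c | Zc | cc; Z -> S | j | GS

Nullable set: {G, Z}.
S -> cSZ: Z nullable, giving cS | cSZ.
Drop G -> ε.
G -> Zc: Z nullable, giving Zc | c.
Drop Z -> ε.
Z -> GS: G nullable, giving GS | S.
Unchanged (no nullable symbols): S -> j; G -> cc; Z -> j.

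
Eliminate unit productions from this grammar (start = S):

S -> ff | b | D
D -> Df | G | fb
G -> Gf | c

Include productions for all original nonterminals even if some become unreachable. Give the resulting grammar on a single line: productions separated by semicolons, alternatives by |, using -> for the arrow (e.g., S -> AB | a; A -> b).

S -> b | c | Df | Gf | fb | ff; D -> c | Df | Gf | fb; G -> c | Gf

Unit productions: D->G, S->D.
Unit pairs (A ⇒* B via units): (D,G), (S,D), (S,G).
S: inherits non-unit rules of {D, G, S} → Df | Gf | b | c | fb | ff.
D: inherits non-unit rules of {D, G} → Df | Gf | c | fb.
G: inherits non-unit rules of {G} → Gf | c.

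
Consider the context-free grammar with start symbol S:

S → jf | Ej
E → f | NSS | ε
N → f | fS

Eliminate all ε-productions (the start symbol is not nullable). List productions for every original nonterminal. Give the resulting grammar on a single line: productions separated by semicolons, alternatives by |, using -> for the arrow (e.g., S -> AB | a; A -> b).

S -> j | Ej | jf; E -> f | NSS; N -> f | fS

Nullable set: {E}.
S -> Ej: E nullable, giving Ej | j.
Drop E -> ε.
Unchanged (no nullable symbols): S -> jf; E -> NSS; E -> f; N -> f; N -> fS.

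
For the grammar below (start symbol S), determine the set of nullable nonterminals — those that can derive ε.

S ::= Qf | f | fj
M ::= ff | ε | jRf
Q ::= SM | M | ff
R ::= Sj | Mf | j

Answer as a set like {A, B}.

{M, Q}

Directly nullable (have an ε-rule): {M}.
Q is nullable via Q -> M (every symbol on the right is already known nullable).
Not nullable: R, S — each has a terminal in every rule's right-hand side or depends on a non-nullable symbol.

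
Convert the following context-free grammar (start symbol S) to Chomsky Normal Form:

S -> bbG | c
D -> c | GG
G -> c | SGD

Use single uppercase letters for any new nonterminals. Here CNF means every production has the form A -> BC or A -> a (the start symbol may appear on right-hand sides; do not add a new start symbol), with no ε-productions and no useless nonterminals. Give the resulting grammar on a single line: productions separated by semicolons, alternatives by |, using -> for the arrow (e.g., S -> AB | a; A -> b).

S -> c | AC; A -> b; B -> GD; C -> AG; D -> c | GG; G -> c | SB

No ε-productions.
No unit productions to eliminate.
TERM: introduce A -> b and substitute in every rule of length ≥2.
BIN: G -> SGD becomes G -> SB, B -> GD; S -> AAG becomes S -> AC, C -> AG.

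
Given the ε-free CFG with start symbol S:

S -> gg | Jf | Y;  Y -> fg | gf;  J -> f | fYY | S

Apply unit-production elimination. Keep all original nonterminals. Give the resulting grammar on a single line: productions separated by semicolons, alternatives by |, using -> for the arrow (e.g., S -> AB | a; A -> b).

Unit productions: J->S, S->Y.
Unit pairs (A ⇒* B via units): (J,S), (J,Y), (S,Y).
S: inherits non-unit rules of {S, Y} → Jf | fg | gf | gg.
J: inherits non-unit rules of {J, S, Y} → Jf | f | fYY | fg | gf | gg.
Y: inherits non-unit rules of {Y} → fg | gf.

S -> Jf | fg | gf | gg; J -> f | Jf | fg | gf | gg | fYY; Y -> fg | gf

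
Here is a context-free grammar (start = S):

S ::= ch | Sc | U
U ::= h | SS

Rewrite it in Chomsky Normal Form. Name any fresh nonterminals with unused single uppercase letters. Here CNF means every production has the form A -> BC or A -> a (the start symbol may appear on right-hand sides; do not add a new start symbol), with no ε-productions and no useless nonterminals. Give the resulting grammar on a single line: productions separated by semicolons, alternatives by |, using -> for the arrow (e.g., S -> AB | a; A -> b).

S -> h | AB | SA | SS; A -> c; B -> h

No ε-productions.
After unit-elimination: S -> h | SS | Sc | ch; U -> h | SS.
TERM: introduce A -> c, B -> h and substitute in every rule of length ≥2.
Drop unreachable/unproductive: U.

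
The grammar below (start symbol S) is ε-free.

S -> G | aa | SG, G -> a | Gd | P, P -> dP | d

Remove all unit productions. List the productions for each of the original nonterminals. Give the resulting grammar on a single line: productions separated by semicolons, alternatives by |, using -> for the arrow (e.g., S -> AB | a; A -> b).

S -> a | d | Gd | SG | aa | dP; G -> a | d | Gd | dP; P -> d | dP

Unit productions: G->P, S->G.
Unit pairs (A ⇒* B via units): (G,P), (S,G), (S,P).
S: inherits non-unit rules of {G, P, S} → Gd | SG | a | aa | d | dP.
G: inherits non-unit rules of {G, P} → Gd | a | d | dP.
P: inherits non-unit rules of {P} → d | dP.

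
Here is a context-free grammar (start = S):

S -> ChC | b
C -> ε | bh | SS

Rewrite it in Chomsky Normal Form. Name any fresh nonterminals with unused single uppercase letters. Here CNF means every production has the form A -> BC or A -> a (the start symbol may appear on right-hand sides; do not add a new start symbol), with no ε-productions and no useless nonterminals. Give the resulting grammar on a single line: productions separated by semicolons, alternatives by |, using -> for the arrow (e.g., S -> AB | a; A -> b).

S -> b | h | BC | CB | CD; A -> b; B -> h; C -> AB | SS; D -> BC

Nullable: {C}; after ε-elimination: S -> b | h | Ch | hC | ChC; C -> SS | bh.
No unit productions to eliminate.
TERM: introduce A -> b, B -> h and substitute in every rule of length ≥2.
BIN: S -> CBC becomes S -> CD, D -> BC.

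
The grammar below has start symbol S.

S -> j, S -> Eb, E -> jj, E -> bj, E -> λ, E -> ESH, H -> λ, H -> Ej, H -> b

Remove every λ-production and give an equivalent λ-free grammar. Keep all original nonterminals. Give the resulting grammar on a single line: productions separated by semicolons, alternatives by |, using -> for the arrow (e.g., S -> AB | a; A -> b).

S -> b | j | Eb; E -> S | ES | SH | bj | jj | ESH; H -> b | j | Ej

Nullable set: {E, H}.
S -> Eb: E nullable, giving Eb | b.
Drop E -> λ.
E -> ESH: E, H nullable, giving ES | ESH | S | SH.
Drop H -> λ.
H -> Ej: E nullable, giving Ej | j.
Unchanged (no nullable symbols): S -> j; E -> bj; E -> jj; H -> b.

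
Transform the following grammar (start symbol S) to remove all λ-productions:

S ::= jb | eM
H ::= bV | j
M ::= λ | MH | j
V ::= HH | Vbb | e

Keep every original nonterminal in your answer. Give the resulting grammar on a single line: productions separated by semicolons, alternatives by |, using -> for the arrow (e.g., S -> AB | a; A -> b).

Nullable set: {M}.
S -> eM: M nullable, giving e | eM.
Drop M -> λ.
M -> MH: M nullable, giving H | MH.
Unchanged (no nullable symbols): S -> jb; H -> bV; H -> j; M -> j; V -> HH; V -> Vbb; V -> e.

S -> e | eM | jb; H -> j | bV; M -> H | j | MH; V -> e | HH | Vbb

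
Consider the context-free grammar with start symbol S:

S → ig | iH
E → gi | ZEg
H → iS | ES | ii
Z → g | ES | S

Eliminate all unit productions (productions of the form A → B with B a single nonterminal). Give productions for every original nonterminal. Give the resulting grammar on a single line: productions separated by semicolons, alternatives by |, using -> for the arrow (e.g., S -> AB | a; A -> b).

S -> iH | ig; E -> gi | ZEg; H -> ES | iS | ii; Z -> g | ES | iH | ig

Unit productions: Z->S.
Unit pairs (A ⇒* B via units): (Z,S).
S: inherits non-unit rules of {S} → iH | ig.
E: inherits non-unit rules of {E} → ZEg | gi.
H: inherits non-unit rules of {H} → ES | iS | ii.
Z: inherits non-unit rules of {S, Z} → ES | g | iH | ig.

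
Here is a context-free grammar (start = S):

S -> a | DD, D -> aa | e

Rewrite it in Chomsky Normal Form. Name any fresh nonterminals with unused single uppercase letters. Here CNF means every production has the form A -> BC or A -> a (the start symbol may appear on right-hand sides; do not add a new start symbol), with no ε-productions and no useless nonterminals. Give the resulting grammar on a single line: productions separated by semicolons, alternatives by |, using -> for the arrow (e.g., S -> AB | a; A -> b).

S -> a | DD; A -> a; D -> e | AA

No ε-productions.
No unit productions to eliminate.
TERM: introduce A -> a and substitute in every rule of length ≥2.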